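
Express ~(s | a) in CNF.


Step 1: Apply De Morgan: ¬(s ∨ a) = ¬s ∧ ¬a.

(~s) & (~a)


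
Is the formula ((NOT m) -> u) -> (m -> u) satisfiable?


Search for a satisfying assignment over {m, u}.
Try m=F, u=F: the formula evaluates to T.
A satisfying assignment exists.

Satisfiable.


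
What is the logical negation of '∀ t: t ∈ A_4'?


¬(∀ x: φ) = ∃ x: ¬φ, and ¬(∃ x: φ) = ∀ x: ¬φ.
Apply to the universal statement.

∃ t: ¬(t ∈ A_4)


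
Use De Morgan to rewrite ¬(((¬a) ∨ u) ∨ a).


De Morgan: the negation of a disjunction is the conjunction of the negations.
Distribute ¬ across ∨, flipping it to ∧, and negate each literal.

(a ∧ (¬u)) ∧ (¬a)


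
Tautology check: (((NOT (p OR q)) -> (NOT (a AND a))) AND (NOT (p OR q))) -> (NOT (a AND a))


Build the truth table over {a, p, q}:
a | p | q | φ
-------------
F | F | F | T
T | F | F | T
F | T | F | T
T | T | F | T
F | F | T | T
T | F | T | T
F | T | T | T
T | T | T | T
Every row evaluates to true.

Yes, it is a tautology.


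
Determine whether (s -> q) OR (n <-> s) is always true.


Build the truth table over {n, q, s}:
n | q | s | φ
-------------
F | F | F | T
T | F | F | T
F | T | F | T
T | T | F | T
F | F | T | F
T | F | T | T
F | T | T | T
T | T | T | T
Counterexample at row 5: with n=F, q=F, s=T, the formula is F.

No, it is not a tautology.


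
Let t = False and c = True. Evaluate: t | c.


Disjunction is false only when both operands are false.
Substitute: t=False, c=True.
False | True evaluates to True.

True


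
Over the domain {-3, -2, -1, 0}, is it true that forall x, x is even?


Evaluate the predicate on each element: -3:False, -2:True, -1:False, 0:True.
Counterexample x = -3 fails the predicate.

False


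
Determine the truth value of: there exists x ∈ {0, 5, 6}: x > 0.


Evaluate the predicate on each element: 0:F, 5:T, 6:T.
Witness x = 5 satisfies the predicate.

T


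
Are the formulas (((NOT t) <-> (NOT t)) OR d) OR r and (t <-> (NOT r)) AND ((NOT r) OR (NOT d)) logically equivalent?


Compare truth tables:
d | r | t | φ | ψ
-----------------
F | F | F | T | F
T | F | F | T | F
F | T | F | T | T
T | T | F | T | F
F | F | T | T | T
T | F | T | T | T
F | T | T | T | F
T | T | T | T | F
They differ at row 1 (d=F, r=F, t=F): φ=T but ψ=F.

No, they are not logically equivalent.


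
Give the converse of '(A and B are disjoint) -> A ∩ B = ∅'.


The converse of (P → Q) is (Q → P). It is not in general equivalent to the original.
Here P = '(A and B are disjoint)' and Q = 'A ∩ B = ∅'.

If A ∩ B = ∅, then (A and B are disjoint).


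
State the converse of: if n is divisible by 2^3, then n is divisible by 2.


The converse of (P → Q) is (Q → P). It is not in general equivalent to the original.
Here P = 'n is divisible by 2^3' and Q = 'n is divisible by 2'.

If n is divisible by 2, then n is divisible by 2^3.


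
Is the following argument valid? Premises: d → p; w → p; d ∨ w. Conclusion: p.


This matches the form of proof by cases: the conclusion follows in every model of the premises.

Valid.


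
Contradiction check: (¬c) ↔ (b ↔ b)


Truth table over {b, c}:
b | c | φ
---------
F | F | T
T | F | T
F | T | F
T | T | F
Satisfying assignment at row 1: b=F, c=F gives T.

No, it is not a contradiction.


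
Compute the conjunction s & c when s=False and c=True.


Conjunction is true only when both operands are true.
Substitute: s=False, c=True.
False & True evaluates to False.

False


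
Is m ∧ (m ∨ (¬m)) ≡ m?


Compare truth tables:
m | φ | ψ
---------
F | F | F
T | T | T
The columns φ and ψ agree on every row.

Yes, they are logically equivalent.


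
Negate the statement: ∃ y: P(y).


¬(∀ x: φ) = ∃ x: ¬φ, and ¬(∃ x: φ) = ∀ x: ¬φ.
Apply to the existential statement.

∀ y: ¬(P(y))


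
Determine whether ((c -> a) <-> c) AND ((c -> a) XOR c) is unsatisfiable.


Truth table over {a, c}:
a | c | φ
---------
F | F | F
T | F | F
F | T | F
T | T | F
Every row is false.

Yes, it is a contradiction.


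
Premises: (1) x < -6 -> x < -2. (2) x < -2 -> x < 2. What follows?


Hypothetical syllogism: from (P → Q) and (Q → R), infer (P → R).
Chain the two implications through the shared middle term 'x < -2'.

x < -6 -> x < 2


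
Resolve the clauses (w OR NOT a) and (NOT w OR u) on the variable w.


The clauses contain complementary literals w and NOTw.
Resolution eliminates this pair and disjoins the remaining literals (merging duplicates).

(NOT a OR u)


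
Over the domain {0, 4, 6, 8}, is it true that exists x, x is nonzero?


Evaluate the predicate on each element: 0:False, 4:True, 6:True, 8:True.
Witness x = 4 satisfies the predicate.

True


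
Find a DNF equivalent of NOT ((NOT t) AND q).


Step 1: Apply De Morgan: ¬((¬t) ∧ q) = ¬(¬t) ∨ ¬q.
Step 2: Eliminate any double negations (¬¬X = X).

t OR (NOT q)


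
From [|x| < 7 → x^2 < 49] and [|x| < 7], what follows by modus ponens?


Modus ponens: from (P → Q) and P, infer Q.
P = '|x| < 7' is asserted, and P → Q holds, so Q follows.

x^2 < 49.


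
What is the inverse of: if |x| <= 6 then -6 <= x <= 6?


The inverse of (P → Q) is (¬P → ¬Q). It is equivalent to the converse, not to the original.
Here P = '|x| <= 6' and Q = '-6 <= x <= 6'.

If not (|x| <= 6), then not (-6 <= x <= 6).


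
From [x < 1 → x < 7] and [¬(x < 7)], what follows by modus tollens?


Modus tollens: from (P → Q) and ¬Q, infer ¬P.
Q = 'x < 7' is denied; since P → Q, P must also fail.

Not (x < 1).


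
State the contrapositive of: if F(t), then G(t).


The contrapositive of (P → Q) is (¬Q → ¬P); it is logically equivalent to the original.
Here P = 'F(t)' and Q = 'G(t)'.

If not (G(t)), then not (F(t)).


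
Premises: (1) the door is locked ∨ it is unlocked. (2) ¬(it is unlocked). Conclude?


Disjunctive syllogism: from (P ∨ Q) and ¬P, infer Q.
One disjunct, 'it is unlocked', is ruled out; the other must hold.

the door is locked


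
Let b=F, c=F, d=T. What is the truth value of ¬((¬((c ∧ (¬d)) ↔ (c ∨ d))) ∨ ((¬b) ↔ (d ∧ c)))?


Substitute b=F, c=F, d=T:
¬d = F
c ∧ (¬d) = F ∧ F = F
c ∨ d = F ∨ T = T
(c ∧ (¬d)) ↔ (c ∨ d) = F ↔ T = F
¬((c ∧ (¬d)) ↔ (c ∨ d)) = T
¬b = T
d ∧ c = T ∧ F = F
(¬b) ↔ (d ∧ c) = T ↔ F = F
(¬((c ∧ (¬d)) ↔ (c ∨ d))) ∨ ((¬b) ↔ (d ∧ c)) = T ∨ F = T
¬((¬((c ∧ (¬d)) ↔ (c ∨ d))) ∨ ((¬b) ↔ (d ∧ c))) = F

F


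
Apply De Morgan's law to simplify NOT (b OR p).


De Morgan: the negation of a disjunction is the conjunction of the negations.
Distribute NOT across OR, flipping it to AND, and negate each literal.

(NOT b) AND (NOT p)


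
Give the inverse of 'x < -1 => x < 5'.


The inverse of (P → Q) is (¬P → ¬Q). It is equivalent to the converse, not to the original.
Here P = 'x < -1' and Q = 'x < 5'.

If not (x < -1), then not (x < 5).


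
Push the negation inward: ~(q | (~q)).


De Morgan: the negation of a disjunction is the conjunction of the negations.
Distribute ~ across |, flipping it to &, and negate each literal.

(~q) & q


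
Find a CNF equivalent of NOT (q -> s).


Step 1: Rewrite q → s as ¬q ∨ s.
Step 2: Negate: ¬(¬q ∨ s) = q ∧ ¬s (De Morgan + double negation).

q AND (NOT s)


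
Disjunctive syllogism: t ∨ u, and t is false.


Disjunctive syllogism: from (P ∨ Q) and ¬P, infer Q.
One disjunct, 't', is ruled out; the other must hold.

u


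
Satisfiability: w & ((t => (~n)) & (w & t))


Search for a satisfying assignment over {n, t, w}.
Try n=False, t=True, w=True: the formula evaluates to True.
A satisfying assignment exists.

Satisfiable.


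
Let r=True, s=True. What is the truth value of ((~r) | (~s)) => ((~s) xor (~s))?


Substitute r=True, s=True:
~r = False
~s = False
(~r) | (~s) = False | False = False
~s = False
~s = False
(~s) xor (~s) = False xor False = False
((~r) | (~s)) => ((~s) xor (~s)) = False => False = True

True


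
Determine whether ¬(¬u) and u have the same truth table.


Compare truth tables:
u | φ | ψ
---------
F | F | F
T | T | T
The columns φ and ψ agree on every row.

Yes, they are logically equivalent.


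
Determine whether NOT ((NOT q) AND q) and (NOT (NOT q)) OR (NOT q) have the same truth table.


Compare truth tables:
q | φ | ψ
---------
F | T | T
T | T | T
The columns φ and ψ agree on every row.

Yes, they are logically equivalent.


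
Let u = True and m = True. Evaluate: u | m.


Disjunction is false only when both operands are false.
Substitute: u=True, m=True.
True | True evaluates to True.

True


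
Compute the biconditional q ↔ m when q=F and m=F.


Biconditional is true when both operands have the same truth value.
Substitute: q=F, m=F.
F ↔ F evaluates to T.

T


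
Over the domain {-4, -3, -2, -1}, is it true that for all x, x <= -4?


Evaluate the predicate on each element: -4:T, -3:F, -2:F, -1:F.
Counterexample x = -3 fails the predicate.

F


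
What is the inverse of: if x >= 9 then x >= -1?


The inverse of (P → Q) is (¬P → ¬Q). It is equivalent to the converse, not to the original.
Here P = 'x >= 9' and Q = 'x >= -1'.

If not (x >= 9), then not (x >= -1).


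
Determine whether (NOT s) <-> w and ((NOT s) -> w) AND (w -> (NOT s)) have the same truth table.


Compare truth tables:
s | w | φ | ψ
-------------
F | F | F | F
T | F | T | T
F | T | T | T
T | T | F | F
The columns φ and ψ agree on every row.

Yes, they are logically equivalent.


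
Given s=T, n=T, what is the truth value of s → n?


Implication is false only when antecedent is true and consequent is false.
Substitute: s=T, n=T.
T → T evaluates to T.

T


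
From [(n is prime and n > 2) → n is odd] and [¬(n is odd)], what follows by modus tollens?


Modus tollens: from (P → Q) and ¬Q, infer ¬P.
Q = 'n is odd' is denied; since P → Q, P must also fail.

Not ((n is prime and n > 2)).


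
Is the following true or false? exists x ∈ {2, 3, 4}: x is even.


Evaluate the predicate on each element: 2:True, 3:False, 4:True.
Witness x = 2 satisfies the predicate.

True


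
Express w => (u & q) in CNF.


Step 1: Rewrite w → (u ∧ q) as ¬w ∨ (u ∧ q).
Step 2: Distribute ∨ over ∧.

((~w) | u) & ((~w) | q)


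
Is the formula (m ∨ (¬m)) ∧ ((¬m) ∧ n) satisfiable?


Search for a satisfying assignment over {m, n}.
Try m=F, n=T: the formula evaluates to T.
A satisfying assignment exists.

Satisfiable.


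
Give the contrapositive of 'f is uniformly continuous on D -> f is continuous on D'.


The contrapositive of (P → Q) is (¬Q → ¬P); it is logically equivalent to the original.
Here P = 'f is uniformly continuous on D' and Q = 'f is continuous on D'.

If not (f is continuous on D), then not (f is uniformly continuous on D).


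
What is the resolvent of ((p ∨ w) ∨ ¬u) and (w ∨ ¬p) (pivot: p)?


The clauses contain complementary literals p and ¬p.
Resolution eliminates this pair and disjoins the remaining literals (merging duplicates).

(w ∨ ¬u)


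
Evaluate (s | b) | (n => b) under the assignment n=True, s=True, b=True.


Substitute n=True, s=True, b=True:
s | b = True | True = True
n => b = True => True = True
(s | b) | (n => b) = True | True = True

True


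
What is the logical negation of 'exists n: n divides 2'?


¬(forall x: φ) = exists x: ¬φ, and ¬(exists x: φ) = forall x: ¬φ.
Apply to the existential statement.

forall n: ~(n divides 2)


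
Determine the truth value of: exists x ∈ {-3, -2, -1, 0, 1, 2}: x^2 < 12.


Evaluate the predicate on each element: -3:True, -2:True, -1:True, 0:True, 1:True, 2:True.
Witness x = -3 satisfies the predicate.

True


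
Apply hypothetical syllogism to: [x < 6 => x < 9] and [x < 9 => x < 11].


Hypothetical syllogism: from (P → Q) and (Q → R), infer (P → R).
Chain the two implications through the shared middle term 'x < 9'.

x < 6 => x < 11


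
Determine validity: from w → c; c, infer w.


This is affirming the consequent (fallacy). There exist truth assignments where the premises are all true but the conclusion is false.

Invalid.


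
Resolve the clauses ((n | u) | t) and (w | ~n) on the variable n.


The clauses contain complementary literals n and ~n.
Resolution eliminates this pair and disjoins the remaining literals (merging duplicates).

((u | t) | w)


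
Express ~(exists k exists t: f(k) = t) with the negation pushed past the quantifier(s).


Negation flips each quantifier (∀↔∃) and negates the inner predicate.
¬(exists k exists t: φ) = forall k forall t: ¬φ.

forall k forall t: ~(f(k) = t)


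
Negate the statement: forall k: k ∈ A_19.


¬(forall x: φ) = exists x: ¬φ, and ¬(exists x: φ) = forall x: ¬φ.
Apply to the universal statement.

exists k: ~(k ∈ A_19)


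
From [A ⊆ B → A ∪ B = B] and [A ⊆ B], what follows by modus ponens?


Modus ponens: from (P → Q) and P, infer Q.
P = 'A ⊆ B' is asserted, and P → Q holds, so Q follows.

A ∪ B = B.


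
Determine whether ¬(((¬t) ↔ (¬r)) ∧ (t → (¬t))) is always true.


Build the truth table over {r, t}:
r | t | φ
---------
F | F | F
T | F | T
F | T | T
T | T | T
Counterexample at row 1: with r=F, t=F, the formula is F.

No, it is not a tautology.


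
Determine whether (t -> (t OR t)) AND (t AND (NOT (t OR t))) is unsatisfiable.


Truth table over {t}:
t | φ
-----
F | F
T | F
Every row is false.

Yes, it is a contradiction.


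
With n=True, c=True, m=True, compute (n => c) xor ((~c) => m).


Substitute n=True, c=True, m=True:
n => c = True => True = True
~c = False
(~c) => m = False => True = True
(n => c) xor ((~c) => m) = True xor True = False

False


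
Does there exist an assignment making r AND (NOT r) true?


Check all 2 assignments over {r}:
r | φ
-----
F | F
T | F
No assignment makes the formula true.

Unsatisfiable.


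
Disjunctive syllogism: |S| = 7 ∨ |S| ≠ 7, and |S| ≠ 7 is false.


Disjunctive syllogism: from (P ∨ Q) and ¬P, infer Q.
One disjunct, '|S| ≠ 7', is ruled out; the other must hold.

|S| = 7


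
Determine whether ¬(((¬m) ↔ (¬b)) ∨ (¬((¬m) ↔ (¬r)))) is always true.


Build the truth table over {b, m, r}:
b | m | r | φ
-------------
F | F | F | F
T | F | F | T
F | T | F | F
T | T | F | F
F | F | T | F
T | F | T | F
F | T | T | T
T | T | T | F
Counterexample at row 1: with b=F, m=F, r=F, the formula is F.

No, it is not a tautology.


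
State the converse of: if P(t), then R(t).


The converse of (P → Q) is (Q → P). It is not in general equivalent to the original.
Here P = 'P(t)' and Q = 'R(t)'.

If R(t), then P(t).


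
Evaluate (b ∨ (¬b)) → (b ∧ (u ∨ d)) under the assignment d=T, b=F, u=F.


Substitute d=T, b=F, u=F:
¬b = T
b ∨ (¬b) = F ∨ T = T
u ∨ d = F ∨ T = T
b ∧ (u ∨ d) = F ∧ T = F
(b ∨ (¬b)) → (b ∧ (u ∨ d)) = T → F = F

F


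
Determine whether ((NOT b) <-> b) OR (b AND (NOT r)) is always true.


Build the truth table over {b, r}:
b | r | φ
---------
F | F | F
T | F | T
F | T | F
T | T | F
Counterexample at row 1: with b=F, r=F, the formula is F.

No, it is not a tautology.


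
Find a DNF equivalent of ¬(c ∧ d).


Step 1: Apply De Morgan: ¬(c ∧ d) = ¬c ∨ ¬d.

(¬c) ∨ (¬d)


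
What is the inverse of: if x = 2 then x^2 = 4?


The inverse of (P → Q) is (¬P → ¬Q). It is equivalent to the converse, not to the original.
Here P = 'x = 2' and Q = 'x^2 = 4'.

If not (x = 2), then not (x^2 = 4).


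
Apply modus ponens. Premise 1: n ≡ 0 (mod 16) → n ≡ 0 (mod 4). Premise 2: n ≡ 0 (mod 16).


Modus ponens: from (P → Q) and P, infer Q.
P = 'n ≡ 0 (mod 16)' is asserted, and P → Q holds, so Q follows.

n ≡ 0 (mod 4).


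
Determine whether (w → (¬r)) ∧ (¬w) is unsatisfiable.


Truth table over {r, w}:
r | w | φ
---------
F | F | T
T | F | T
F | T | F
T | T | F
Satisfying assignment at row 1: r=F, w=F gives T.

No, it is not a contradiction.


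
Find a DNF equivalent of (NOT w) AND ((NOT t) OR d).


Step 1: Distribute ∧ over ∨: (¬w) ∧ ((¬t) ∨ d) = ((¬w) ∧ (¬t)) ∨ ((¬w) ∧ d).

((NOT w) AND (NOT t)) OR ((NOT w) AND d)


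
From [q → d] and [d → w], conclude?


Hypothetical syllogism: from (P → Q) and (Q → R), infer (P → R).
Chain the two implications through the shared middle term 'd'.

q → w


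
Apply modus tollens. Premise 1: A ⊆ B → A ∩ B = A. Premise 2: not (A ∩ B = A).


Modus tollens: from (P → Q) and ¬Q, infer ¬P.
Q = 'A ∩ B = A' is denied; since P → Q, P must also fail.

Not (A ⊆ B).


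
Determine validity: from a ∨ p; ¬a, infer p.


This matches the form of disjunctive syllogism: the conclusion follows in every model of the premises.

Valid.


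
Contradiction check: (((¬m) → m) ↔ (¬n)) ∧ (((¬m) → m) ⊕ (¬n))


Truth table over {m, n}:
m | n | φ
---------
F | F | F
T | F | F
F | T | F
T | T | F
Every row is false.

Yes, it is a contradiction.


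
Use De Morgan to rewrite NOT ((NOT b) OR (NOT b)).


De Morgan: the negation of a disjunction is the conjunction of the negations.
Distribute NOT across OR, flipping it to AND, and negate each literal.

b AND b


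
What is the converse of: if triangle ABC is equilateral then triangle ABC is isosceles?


The converse of (P → Q) is (Q → P). It is not in general equivalent to the original.
Here P = 'triangle ABC is equilateral' and Q = 'triangle ABC is isosceles'.

If triangle ABC is isosceles, then triangle ABC is equilateral.


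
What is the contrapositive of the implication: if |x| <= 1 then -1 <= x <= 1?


The contrapositive of (P → Q) is (¬Q → ¬P); it is logically equivalent to the original.
Here P = '|x| <= 1' and Q = '-1 <= x <= 1'.

If not (-1 <= x <= 1), then not (|x| <= 1).


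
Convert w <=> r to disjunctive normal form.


Step 1: w ↔ r is true exactly when both agree: (w ∧ r) ∨ (¬w ∧ ¬r).

(w & r) | ((~w) & (~r))


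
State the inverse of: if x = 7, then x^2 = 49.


The inverse of (P → Q) is (¬P → ¬Q). It is equivalent to the converse, not to the original.
Here P = 'x = 7' and Q = 'x^2 = 49'.

If not (x = 7), then not (x^2 = 49).


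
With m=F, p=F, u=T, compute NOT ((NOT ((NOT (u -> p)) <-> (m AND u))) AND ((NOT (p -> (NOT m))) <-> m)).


Substitute m=F, p=F, u=T:
… (earlier sub-steps elided)
NOT (u -> p) = T
m AND u = F AND T = F
(NOT (u -> p)) <-> (m AND u) = T <-> F = F
NOT ((NOT (u -> p)) <-> (m AND u)) = T
NOT m = T
p -> (NOT m) = F -> T = T
NOT (p -> (NOT m)) = F
(NOT (p -> (NOT m))) <-> m = F <-> F = T
(NOT ((NOT (u -> p)) <-> (m AND u))) AND ((NOT (p -> (NOT m))) <-> m) = T AND T = T
NOT ((NOT ((NOT (u -> p)) <-> (m AND u))) AND ((NOT (p -> (NOT m))) <-> m)) = F

F


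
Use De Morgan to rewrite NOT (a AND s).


De Morgan: the negation of a conjunction is the disjunction of the negations.
Distribute NOT across AND, flipping it to OR, and negate each literal.

(NOT a) OR (NOT s)


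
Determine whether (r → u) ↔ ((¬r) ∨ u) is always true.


Build the truth table over {r, u}:
r | u | φ
---------
F | F | T
T | F | T
F | T | T
T | T | T
Every row evaluates to true.

Yes, it is a tautology.


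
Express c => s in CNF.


Step 1: Rewrite c → s as ¬c ∨ s.

(~c) | s


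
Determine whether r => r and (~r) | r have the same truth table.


Compare truth tables:
r | φ | ψ
---------
False | True | True
True | True | True
The columns φ and ψ agree on every row.

Yes, they are logically equivalent.


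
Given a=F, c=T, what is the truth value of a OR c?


Disjunction is false only when both operands are false.
Substitute: a=F, c=T.
F OR T evaluates to T.

T


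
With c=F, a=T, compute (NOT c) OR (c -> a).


Substitute c=F, a=T:
NOT c = T
c -> a = F -> T = T
(NOT c) OR (c -> a) = T OR T = T

T


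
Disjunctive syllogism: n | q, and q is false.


Disjunctive syllogism: from (P ∨ Q) and ¬P, infer Q.
One disjunct, 'q', is ruled out; the other must hold.

n


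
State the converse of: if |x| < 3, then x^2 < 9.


The converse of (P → Q) is (Q → P). It is not in general equivalent to the original.
Here P = '|x| < 3' and Q = 'x^2 < 9'.

If x^2 < 9, then |x| < 3.


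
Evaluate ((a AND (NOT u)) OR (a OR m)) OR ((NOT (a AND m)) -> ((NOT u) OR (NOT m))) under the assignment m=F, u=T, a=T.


Substitute m=F, u=T, a=T:
… (earlier sub-steps elided)
a AND (NOT u) = T AND F = F
a OR m = T OR F = T
(a AND (NOT u)) OR (a OR m) = F OR T = T
a AND m = T AND F = F
NOT (a AND m) = T
NOT u = F
NOT m = T
(NOT u) OR (NOT m) = F OR T = T
(NOT (a AND m)) -> ((NOT u) OR (NOT m)) = T -> T = T
((a AND (NOT u)) OR (a OR m)) OR ((NOT (a AND m)) -> ((NOT u) OR (NOT m))) = T OR T = T

T


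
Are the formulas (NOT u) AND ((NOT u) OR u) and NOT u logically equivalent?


Compare truth tables:
u | φ | ψ
---------
F | T | T
T | F | F
The columns φ and ψ agree on every row.

Yes, they are logically equivalent.


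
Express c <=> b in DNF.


Step 1: c ↔ b is true exactly when both agree: (c ∧ b) ∨ (¬c ∧ ¬b).

(c & b) | ((~c) & (~b))


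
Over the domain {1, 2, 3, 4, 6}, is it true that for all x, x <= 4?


Evaluate the predicate on each element: 1:T, 2:T, 3:T, 4:T, 6:F.
Counterexample x = 6 fails the predicate.

F


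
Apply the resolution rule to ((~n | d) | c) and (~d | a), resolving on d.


The clauses contain complementary literals d and ~d.
Resolution eliminates this pair and disjoins the remaining literals (merging duplicates).

((~n | c) | a)


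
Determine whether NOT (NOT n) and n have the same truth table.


Compare truth tables:
n | φ | ψ
---------
F | F | F
T | T | T
The columns φ and ψ agree on every row.

Yes, they are logically equivalent.


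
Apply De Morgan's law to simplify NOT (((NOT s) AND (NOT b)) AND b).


De Morgan: the negation of a conjunction is the disjunction of the negations.
Distribute NOT across AND, flipping it to OR, and negate each literal.

(s OR b) OR (NOT b)


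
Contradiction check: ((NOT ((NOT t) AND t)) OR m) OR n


Truth table over {m, n, t}:
m | n | t | φ
-------------
F | F | F | T
T | F | F | T
F | T | F | T
T | T | F | T
F | F | T | T
T | F | T | T
F | T | T | T
T | T | T | T
Satisfying assignment at row 1: m=F, n=F, t=F gives T.

No, it is not a contradiction.


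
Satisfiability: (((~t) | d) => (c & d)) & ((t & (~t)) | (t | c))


Search for a satisfying assignment over {c, d, t}.
Try c=True, d=True, t=False: the formula evaluates to True.
A satisfying assignment exists.

Satisfiable.


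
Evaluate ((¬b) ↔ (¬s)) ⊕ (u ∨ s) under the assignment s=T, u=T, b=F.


Substitute s=T, u=T, b=F:
¬b = T
¬s = F
(¬b) ↔ (¬s) = T ↔ F = F
u ∨ s = T ∨ T = T
((¬b) ↔ (¬s)) ⊕ (u ∨ s) = F ⊕ T = T

T


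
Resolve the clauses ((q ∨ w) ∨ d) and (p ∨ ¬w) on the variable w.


The clauses contain complementary literals w and ¬w.
Resolution eliminates this pair and disjoins the remaining literals (merging duplicates).

((q ∨ d) ∨ p)


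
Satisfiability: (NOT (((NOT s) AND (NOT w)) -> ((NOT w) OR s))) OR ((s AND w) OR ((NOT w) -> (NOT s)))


Search for a satisfying assignment over {s, w}.
Try s=F, w=F: the formula evaluates to T.
A satisfying assignment exists.

Satisfiable.


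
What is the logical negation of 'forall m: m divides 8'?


¬(forall x: φ) = exists x: ¬φ, and ¬(exists x: φ) = forall x: ¬φ.
Apply to the universal statement.

exists m: ~(m divides 8)


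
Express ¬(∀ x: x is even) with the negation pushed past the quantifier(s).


¬(∀ x: φ) = ∃ x: ¬φ, and ¬(∃ x: φ) = ∀ x: ¬φ.
Apply to the universal statement.

∃ x: ¬(x is even)


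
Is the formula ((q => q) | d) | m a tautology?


Build the truth table over {d, m, q}:
d | m | q | φ
-------------
False | False | False | True
True | False | False | True
False | True | False | True
True | True | False | True
False | False | True | True
True | False | True | True
False | True | True | True
True | True | True | True
Every row evaluates to true.

Yes, it is a tautology.


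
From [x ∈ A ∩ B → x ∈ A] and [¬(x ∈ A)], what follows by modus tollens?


Modus tollens: from (P → Q) and ¬Q, infer ¬P.
Q = 'x ∈ A' is denied; since P → Q, P must also fail.

Not (x ∈ A ∩ B).


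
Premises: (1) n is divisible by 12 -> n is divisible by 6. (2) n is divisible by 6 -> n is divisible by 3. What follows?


Hypothetical syllogism: from (P → Q) and (Q → R), infer (P → R).
Chain the two implications through the shared middle term 'n is divisible by 6'.

n is divisible by 12 -> n is divisible by 3


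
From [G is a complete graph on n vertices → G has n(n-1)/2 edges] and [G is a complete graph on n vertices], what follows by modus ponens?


Modus ponens: from (P → Q) and P, infer Q.
P = 'G is a complete graph on n vertices' is asserted, and P → Q holds, so Q follows.

G has n(n-1)/2 edges.


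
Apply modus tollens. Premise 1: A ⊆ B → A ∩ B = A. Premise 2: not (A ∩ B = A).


Modus tollens: from (P → Q) and ¬Q, infer ¬P.
Q = 'A ∩ B = A' is denied; since P → Q, P must also fail.

Not (A ⊆ B).


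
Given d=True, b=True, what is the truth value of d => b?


Implication is false only when antecedent is true and consequent is false.
Substitute: d=True, b=True.
True => True evaluates to True.

True


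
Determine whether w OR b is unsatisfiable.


Truth table over {b, w}:
b | w | φ
---------
F | F | F
T | F | T
F | T | T
T | T | T
Satisfying assignment at row 2: b=T, w=F gives T.

No, it is not a contradiction.


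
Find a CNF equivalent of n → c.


Step 1: Rewrite n → c as ¬n ∨ c.

(¬n) ∨ c


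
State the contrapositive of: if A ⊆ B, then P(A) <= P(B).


The contrapositive of (P → Q) is (¬Q → ¬P); it is logically equivalent to the original.
Here P = 'A ⊆ B' and Q = 'P(A) <= P(B)'.

If not (P(A) <= P(B)), then not (A ⊆ B).


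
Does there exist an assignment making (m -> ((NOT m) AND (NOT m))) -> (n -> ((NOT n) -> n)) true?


Search for a satisfying assignment over {m, n}.
Try m=F, n=F: the formula evaluates to T.
A satisfying assignment exists.

Satisfiable.


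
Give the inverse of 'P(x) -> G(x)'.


The inverse of (P → Q) is (¬P → ¬Q). It is equivalent to the converse, not to the original.
Here P = 'P(x)' and Q = 'G(x)'.

If not (P(x)), then not (G(x)).


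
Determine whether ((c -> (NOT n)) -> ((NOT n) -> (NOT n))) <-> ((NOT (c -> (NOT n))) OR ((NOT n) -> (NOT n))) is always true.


Build the truth table over {c, n}:
c | n | φ
---------
F | F | T
T | F | T
F | T | T
T | T | T
Every row evaluates to true.

Yes, it is a tautology.


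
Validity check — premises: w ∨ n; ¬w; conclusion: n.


This matches the form of disjunctive syllogism: the conclusion follows in every model of the premises.

Valid.


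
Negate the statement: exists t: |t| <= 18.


¬(forall x: φ) = exists x: ¬φ, and ¬(exists x: φ) = forall x: ¬φ.
Apply to the existential statement.

forall t: ~(|t| <= 18)


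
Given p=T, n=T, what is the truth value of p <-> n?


Biconditional is true when both operands have the same truth value.
Substitute: p=T, n=T.
T <-> T evaluates to T.

T


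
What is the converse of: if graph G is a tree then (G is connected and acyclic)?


The converse of (P → Q) is (Q → P). It is not in general equivalent to the original.
Here P = 'graph G is a tree' and Q = '(G is connected and acyclic)'.

If (G is connected and acyclic), then graph G is a tree.


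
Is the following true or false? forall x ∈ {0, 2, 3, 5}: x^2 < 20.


Evaluate the predicate on each element: 0:True, 2:True, 3:True, 5:False.
Counterexample x = 5 fails the predicate.

False


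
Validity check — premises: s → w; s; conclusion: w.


This matches the form of modus ponens: the conclusion follows in every model of the premises.

Valid.


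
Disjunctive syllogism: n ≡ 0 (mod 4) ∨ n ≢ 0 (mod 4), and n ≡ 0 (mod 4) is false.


Disjunctive syllogism: from (P ∨ Q) and ¬P, infer Q.
One disjunct, 'n ≡ 0 (mod 4)', is ruled out; the other must hold.

n ≢ 0 (mod 4)


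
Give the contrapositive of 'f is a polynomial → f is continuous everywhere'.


The contrapositive of (P → Q) is (¬Q → ¬P); it is logically equivalent to the original.
Here P = 'f is a polynomial' and Q = 'f is continuous everywhere'.

If not (f is continuous everywhere), then not (f is a polynomial).


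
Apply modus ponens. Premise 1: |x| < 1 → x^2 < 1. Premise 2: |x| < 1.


Modus ponens: from (P → Q) and P, infer Q.
P = '|x| < 1' is asserted, and P → Q holds, so Q follows.

x^2 < 1.


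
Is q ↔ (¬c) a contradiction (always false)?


Truth table over {c, q}:
c | q | φ
---------
F | F | F
T | F | T
F | T | T
T | T | F
Satisfying assignment at row 2: c=T, q=F gives T.

No, it is not a contradiction.


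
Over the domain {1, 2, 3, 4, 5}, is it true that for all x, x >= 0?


Evaluate the predicate on each element: 1:T, 2:T, 3:T, 4:T, 5:T.
Every element satisfies the predicate.

T


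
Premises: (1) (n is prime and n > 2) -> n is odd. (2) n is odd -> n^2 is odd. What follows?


Hypothetical syllogism: from (P → Q) and (Q → R), infer (P → R).
Chain the two implications through the shared middle term 'n is odd'.

(n is prime and n > 2) -> n^2 is odd


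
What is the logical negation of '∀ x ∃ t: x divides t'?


Negation flips each quantifier (∀↔∃) and negates the inner predicate.
¬(∀ x ∃ t: φ) = ∃ x ∀ t: ¬φ.

∃ x ∀ t: ¬(x divides t)


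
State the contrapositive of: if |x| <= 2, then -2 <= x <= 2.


The contrapositive of (P → Q) is (¬Q → ¬P); it is logically equivalent to the original.
Here P = '|x| <= 2' and Q = '-2 <= x <= 2'.

If not (-2 <= x <= 2), then not (|x| <= 2).


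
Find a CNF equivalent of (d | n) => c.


Step 1: Rewrite as ¬(d ∨ n) ∨ c = (¬d ∧ ¬n) ∨ c.
Step 2: Distribute ∨ over ∧.

((~d) | c) & ((~n) | c)


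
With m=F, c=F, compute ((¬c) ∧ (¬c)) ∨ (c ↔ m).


Substitute m=F, c=F:
¬c = T
¬c = T
(¬c) ∧ (¬c) = T ∧ T = T
c ↔ m = F ↔ F = T
((¬c) ∧ (¬c)) ∨ (c ↔ m) = T ∨ T = T

T


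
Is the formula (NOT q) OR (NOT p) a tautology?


Build the truth table over {p, q}:
p | q | φ
---------
F | F | T
T | F | T
F | T | T
T | T | F
Counterexample at row 4: with p=T, q=T, the formula is F.

No, it is not a tautology.


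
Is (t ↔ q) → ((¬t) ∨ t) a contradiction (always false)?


Truth table over {q, t}:
q | t | φ
---------
F | F | T
T | F | T
F | T | T
T | T | T
Satisfying assignment at row 1: q=F, t=F gives T.

No, it is not a contradiction.


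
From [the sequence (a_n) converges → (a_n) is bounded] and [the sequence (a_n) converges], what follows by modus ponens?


Modus ponens: from (P → Q) and P, infer Q.
P = 'the sequence (a_n) converges' is asserted, and P → Q holds, so Q follows.

(a_n) is bounded.


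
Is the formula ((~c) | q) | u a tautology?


Build the truth table over {c, q, u}:
c | q | u | φ
-------------
False | False | False | True
True | False | False | False
False | True | False | True
True | True | False | True
False | False | True | True
True | False | True | True
False | True | True | True
True | True | True | True
Counterexample at row 2: with c=True, q=False, u=False, the formula is False.

No, it is not a tautology.


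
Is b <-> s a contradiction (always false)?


Truth table over {b, s}:
b | s | φ
---------
F | F | T
T | F | F
F | T | F
T | T | T
Satisfying assignment at row 1: b=F, s=F gives T.

No, it is not a contradiction.


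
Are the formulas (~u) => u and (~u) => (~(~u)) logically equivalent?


Compare truth tables:
u | φ | ψ
---------
False | False | False
True | True | True
The columns φ and ψ agree on every row.

Yes, they are logically equivalent.


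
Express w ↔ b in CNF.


Step 1: Rewrite w ↔ b as (w → b) ∧ (b → w).
Step 2: Rewrite each implication as a disjunction.

((¬w) ∨ b) ∧ ((¬b) ∨ w)


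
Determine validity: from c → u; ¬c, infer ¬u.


This is denying the antecedent (fallacy). There exist truth assignments where the premises are all true but the conclusion is false.

Invalid.


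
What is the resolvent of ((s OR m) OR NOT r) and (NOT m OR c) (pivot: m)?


The clauses contain complementary literals m and NOTm.
Resolution eliminates this pair and disjoins the remaining literals (merging duplicates).

((NOT r OR s) OR c)


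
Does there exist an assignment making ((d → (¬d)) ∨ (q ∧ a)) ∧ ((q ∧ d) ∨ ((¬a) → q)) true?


Search for a satisfying assignment over {a, d, q}.
Try a=T, d=F, q=F: the formula evaluates to T.
A satisfying assignment exists.

Satisfiable.


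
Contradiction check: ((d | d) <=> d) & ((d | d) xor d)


Truth table over {d}:
d | φ
-----
False | False
True | False
Every row is false.

Yes, it is a contradiction.


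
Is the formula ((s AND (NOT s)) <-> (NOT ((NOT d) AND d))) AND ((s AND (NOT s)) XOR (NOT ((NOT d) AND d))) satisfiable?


Check all 4 assignments over {d, s}:
d | s | φ
---------
F | F | F
T | F | F
F | T | F
T | T | F
No assignment makes the formula true.

Unsatisfiable.


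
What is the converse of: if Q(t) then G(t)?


The converse of (P → Q) is (Q → P). It is not in general equivalent to the original.
Here P = 'Q(t)' and Q = 'G(t)'.

If G(t), then Q(t).


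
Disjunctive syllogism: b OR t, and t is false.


Disjunctive syllogism: from (P ∨ Q) and ¬P, infer Q.
One disjunct, 't', is ruled out; the other must hold.

b


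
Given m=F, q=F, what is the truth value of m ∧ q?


Conjunction is true only when both operands are true.
Substitute: m=F, q=F.
F ∧ F evaluates to F.

F


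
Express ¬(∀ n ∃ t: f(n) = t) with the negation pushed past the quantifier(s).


Negation flips each quantifier (∀↔∃) and negates the inner predicate.
¬(∀ n ∃ t: φ) = ∃ n ∀ t: ¬φ.

∃ n ∀ t: ¬(f(n) = t)


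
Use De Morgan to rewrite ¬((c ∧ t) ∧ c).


De Morgan: the negation of a conjunction is the disjunction of the negations.
Distribute ¬ across ∧, flipping it to ∨, and negate each literal.

((¬c) ∨ (¬t)) ∨ (¬c)


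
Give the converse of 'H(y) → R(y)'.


The converse of (P → Q) is (Q → P). It is not in general equivalent to the original.
Here P = 'H(y)' and Q = 'R(y)'.

If R(y), then H(y).


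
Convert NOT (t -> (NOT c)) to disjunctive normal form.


Step 1: Rewrite implication then negate: ¬(¬t ∨ (¬c)) = t ∧ ¬(¬c).
Step 2: Eliminate any double negations (¬¬X = X).

t AND c


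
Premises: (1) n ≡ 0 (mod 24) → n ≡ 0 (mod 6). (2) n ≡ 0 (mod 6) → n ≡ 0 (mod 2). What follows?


Hypothetical syllogism: from (P → Q) and (Q → R), infer (P → R).
Chain the two implications through the shared middle term 'n ≡ 0 (mod 6)'.

n ≡ 0 (mod 24) → n ≡ 0 (mod 2)


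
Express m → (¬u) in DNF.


Step 1: Rewrite m → (¬u) as ¬m ∨ (¬u).

(¬m) ∨ (¬u)


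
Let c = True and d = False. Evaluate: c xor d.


Exclusive or is true when exactly one operand is true.
Substitute: c=True, d=False.
True xor False evaluates to True.

True


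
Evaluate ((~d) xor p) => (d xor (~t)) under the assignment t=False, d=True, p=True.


Substitute t=False, d=True, p=True:
~d = False
(~d) xor p = False xor True = True
~t = True
d xor (~t) = True xor True = False
((~d) xor p) => (d xor (~t)) = True => False = False

False


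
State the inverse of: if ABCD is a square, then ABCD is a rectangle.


The inverse of (P → Q) is (¬P → ¬Q). It is equivalent to the converse, not to the original.
Here P = 'ABCD is a square' and Q = 'ABCD is a rectangle'.

If not (ABCD is a square), then not (ABCD is a rectangle).


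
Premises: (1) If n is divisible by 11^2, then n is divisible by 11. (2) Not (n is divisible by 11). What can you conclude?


Modus tollens: from (P → Q) and ¬Q, infer ¬P.
Q = 'n is divisible by 11' is denied; since P → Q, P must also fail.

Not (n is divisible by 11^2).


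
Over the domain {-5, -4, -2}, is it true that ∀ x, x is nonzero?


Evaluate the predicate on each element: -5:T, -4:T, -2:T.
Every element satisfies the predicate.

T


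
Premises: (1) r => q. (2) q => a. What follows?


Hypothetical syllogism: from (P → Q) and (Q → R), infer (P → R).
Chain the two implications through the shared middle term 'q'.

r => a


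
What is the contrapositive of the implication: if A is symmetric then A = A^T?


The contrapositive of (P → Q) is (¬Q → ¬P); it is logically equivalent to the original.
Here P = 'A is symmetric' and Q = 'A = A^T'.

If not (A = A^T), then not (A is symmetric).


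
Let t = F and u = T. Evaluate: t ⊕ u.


Exclusive or is true when exactly one operand is true.
Substitute: t=F, u=T.
F ⊕ T evaluates to T.

T


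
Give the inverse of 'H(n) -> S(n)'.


The inverse of (P → Q) is (¬P → ¬Q). It is equivalent to the converse, not to the original.
Here P = 'H(n)' and Q = 'S(n)'.

If not (H(n)), then not (S(n)).


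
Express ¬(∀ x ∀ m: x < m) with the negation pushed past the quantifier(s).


Negation flips each quantifier (∀↔∃) and negates the inner predicate.
¬(∀ x ∀ m: φ) = ∃ x ∃ m: ¬φ.

∃ x ∃ m: ¬(x < m)


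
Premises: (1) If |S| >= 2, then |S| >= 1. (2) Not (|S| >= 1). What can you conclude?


Modus tollens: from (P → Q) and ¬Q, infer ¬P.
Q = '|S| >= 1' is denied; since P → Q, P must also fail.

Not (|S| >= 2).


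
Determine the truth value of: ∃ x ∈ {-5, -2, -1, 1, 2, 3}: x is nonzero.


Evaluate the predicate on each element: -5:T, -2:T, -1:T, 1:T, 2:T, 3:T.
Witness x = -5 satisfies the predicate.

T


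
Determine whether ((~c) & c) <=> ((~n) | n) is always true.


Build the truth table over {c, n}:
c | n | φ
---------
False | False | False
True | False | False
False | True | False
True | True | False
Counterexample at row 1: with c=False, n=False, the formula is False.

No, it is not a tautology.


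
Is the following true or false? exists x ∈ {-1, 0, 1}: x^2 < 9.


Evaluate the predicate on each element: -1:True, 0:True, 1:True.
Witness x = -1 satisfies the predicate.

True


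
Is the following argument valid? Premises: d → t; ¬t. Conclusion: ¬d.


This matches the form of modus tollens: the conclusion follows in every model of the premises.

Valid.


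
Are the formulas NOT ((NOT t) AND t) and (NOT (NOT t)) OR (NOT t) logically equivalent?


Compare truth tables:
t | φ | ψ
---------
F | T | T
T | T | T
The columns φ and ψ agree on every row.

Yes, they are logically equivalent.


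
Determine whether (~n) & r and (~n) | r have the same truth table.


Compare truth tables:
n | r | φ | ψ
-------------
False | False | False | True
True | False | False | False
False | True | True | True
True | True | False | True
They differ at row 1 (n=False, r=False): φ=False but ψ=True.

No, they are not logically equivalent.


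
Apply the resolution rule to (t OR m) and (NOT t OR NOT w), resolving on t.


The clauses contain complementary literals t and NOTt.
Resolution eliminates this pair and disjoins the remaining literals (merging duplicates).

(m OR NOT w)
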